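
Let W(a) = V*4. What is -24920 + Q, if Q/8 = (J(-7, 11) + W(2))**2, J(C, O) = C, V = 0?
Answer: -24528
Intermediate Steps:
W(a) = 0 (W(a) = 0*4 = 0)
Q = 392 (Q = 8*(-7 + 0)**2 = 8*(-7)**2 = 8*49 = 392)
-24920 + Q = -24920 + 392 = -24528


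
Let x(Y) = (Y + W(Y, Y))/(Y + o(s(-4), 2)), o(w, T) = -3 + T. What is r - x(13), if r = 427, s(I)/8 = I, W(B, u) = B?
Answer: 2549/6 ≈ 424.83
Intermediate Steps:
s(I) = 8*I
x(Y) = 2*Y/(-1 + Y) (x(Y) = (Y + Y)/(Y + (-3 + 2)) = (2*Y)/(Y - 1) = (2*Y)/(-1 + Y) = 2*Y/(-1 + Y))
r - x(13) = 427 - 2*13/(-1 + 13) = 427 - 2*13/12 = 427 - 1*13/6 = 427 - 13/6 = 2549/6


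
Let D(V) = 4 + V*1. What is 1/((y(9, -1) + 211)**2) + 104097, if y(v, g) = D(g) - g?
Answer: 4811883826/46225 ≈ 1.0410e+5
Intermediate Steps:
D(V) = 4 + V
y(v, g) = 4 (y(v, g) = (4 + g) - g = 4)
1/((y(9, -1) + 211)**2) + 104097 = 1/((4 + 211)**2) + 104097 = 1/(215**2) + 104097 = 1/46225 + 104097 = 4811883826/46225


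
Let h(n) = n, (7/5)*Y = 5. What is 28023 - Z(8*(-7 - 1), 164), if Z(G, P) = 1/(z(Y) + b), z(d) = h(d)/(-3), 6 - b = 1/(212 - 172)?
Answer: 112623597/4019 ≈ 28023.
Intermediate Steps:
Y = 25/7 (Y = (5/7)*5 = 25/7 ≈ 3.5714)
b = 239/40 (b = 6 - 1/(212 - 172) = 6 - 1/40 = 239/40 ≈ 5.9750)
z(d) = -d/3 (z(d) = d/(-3) = d*(-1/3) = -d/3)
Z(G, P) = 840/4019 (Z(G, P) = 1/(-1/3*25/7 + 239/40) = 1/(-25/21 + 239/40) = 1/(4019/840) = 840/4019)
28023 - Z(8*(-7 - 1), 164) = 28023 - 1*840/4019 = 28023 - 840/4019 = 112623597/4019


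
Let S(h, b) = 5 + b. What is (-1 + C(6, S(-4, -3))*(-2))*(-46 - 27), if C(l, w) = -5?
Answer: -657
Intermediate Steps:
(-1 + C(6, S(-4, -3))*(-2))*(-46 - 27) = (-1 - 5*(-2))*(-46 - 27) = (-1 + 10)*(-73) = 9*(-73) = -657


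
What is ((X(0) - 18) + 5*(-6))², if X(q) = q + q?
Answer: 2304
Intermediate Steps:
X(q) = 2*q
((X(0) - 18) + 5*(-6))² = ((2*0 - 18) + 5*(-6))² = ((0 - 18) - 30)² = (-18 - 30)² = (-48)² = 2304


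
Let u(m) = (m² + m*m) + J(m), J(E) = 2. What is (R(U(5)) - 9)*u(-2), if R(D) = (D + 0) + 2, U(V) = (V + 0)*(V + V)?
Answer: 430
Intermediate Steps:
U(V) = 2*V² (U(V) = V*(2*V) = 2*V²)
u(m) = 2 + 2*m² (u(m) = (m² + m*m) + 2 = (m² + m²) + 2 = 2*m² + 2 = 2 + 2*m²)
R(D) = 2 + D (R(D) = D + 2 = 2 + D)
(R(U(5)) - 9)*u(-2) = ((2 + 2*5²) - 9)*(2 + 2*(-2)²) = ((2 + 2*25) - 9)*(2 + 2*4) = ((2 + 50) - 9)*(2 + 8) = (52 - 9)*10 = 43*10 = 430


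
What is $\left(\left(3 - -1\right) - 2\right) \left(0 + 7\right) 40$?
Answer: $560$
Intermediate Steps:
$\left(\left(3 - -1\right) - 2\right) \left(0 + 7\right) 40 = \left(\left(3 + 1\right) - 2\right) 7 \cdot 40 = \left(4 - 2\right) 7 \cdot 40 = 2 \cdot 7 \cdot 40 = 14 \cdot 40 = 560$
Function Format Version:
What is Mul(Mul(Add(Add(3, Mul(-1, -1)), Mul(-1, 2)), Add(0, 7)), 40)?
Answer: 560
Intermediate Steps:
Mul(Mul(Add(Add(3, Mul(-1, -1)), Mul(-1, 2)), Add(0, 7)), 40) = Mul(Mul(Add(Add(3, 1), -2), 7), 40) = Mul(Mul(Add(4, -2), 7), 40) = Mul(Mul(2, 7), 40) = Mul(14, 40) = 560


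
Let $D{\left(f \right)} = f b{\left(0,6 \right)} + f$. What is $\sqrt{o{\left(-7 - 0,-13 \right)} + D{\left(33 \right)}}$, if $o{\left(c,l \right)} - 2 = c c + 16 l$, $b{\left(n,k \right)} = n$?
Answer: $2 i \sqrt{31} \approx 11.136 i$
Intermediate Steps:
$o{\left(c,l \right)} = 2 + c^{2} + 16 l$ ($o{\left(c,l \right)} = 2 + \left(c c + 16 l\right) = 2 + \left(c^{2} + 16 l\right) = 2 + c^{2} + 16 l$)
$D{\left(f \right)} = f$ ($D{\left(f \right)} = f 0 + f = 0 + f = f$)
$\sqrt{o{\left(-7 - 0,-13 \right)} + D{\left(33 \right)}} = \sqrt{\left(2 + \left(-7 - 0\right)^{2} + 16 \left(-13\right)\right) + 33} = \sqrt{\left(2 + \left(-7 + 0\right)^{2} - 208\right) + 33} = \sqrt{\left(2 + \left(-7\right)^{2} - 208\right) + 33} = \sqrt{\left(2 + 49 - 208\right) + 33} = \sqrt{-157 + 33} = \sqrt{-124} = 2 i \sqrt{31}$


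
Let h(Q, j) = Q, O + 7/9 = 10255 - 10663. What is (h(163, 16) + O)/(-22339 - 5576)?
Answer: 2212/251235 ≈ 0.0088045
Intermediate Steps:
O = -3679/9 (O = -7/9 + (10255 - 10663) = -7/9 - 408 = -3679/9 ≈ -408.78)
(h(163, 16) + O)/(-22339 - 5576) = (163 - 3679/9)/(-22339 - 5576) = -2212/9/(-27915) = -2212/9*(-1/27915) = 2212/251235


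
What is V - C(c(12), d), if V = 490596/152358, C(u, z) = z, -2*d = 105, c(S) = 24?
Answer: 2829797/50786 ≈ 55.720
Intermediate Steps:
d = -105/2 (d = -1/2*105 = -105/2 ≈ -52.500)
V = 81766/25393 (V = 490596*(1/152358) = 81766/25393 ≈ 3.2200)
V - C(c(12), d) = 81766/25393 - 1*(-105/2) = 81766/25393 + 105/2 = 2829797/50786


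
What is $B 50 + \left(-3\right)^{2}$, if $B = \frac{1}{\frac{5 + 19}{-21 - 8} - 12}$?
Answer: $\frac{949}{186} \approx 5.1021$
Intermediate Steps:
$B = - \frac{29}{372}$ ($B = \frac{1}{\frac{24}{-29} - 12} = \frac{1}{24 \left(- \frac{1}{29}\right) - 12} = \frac{1}{- \frac{24}{29} - 12} = \frac{1}{- \frac{372}{29}} = - \frac{29}{372} \approx -0.077957$)
$B 50 + \left(-3\right)^{2} = \left(- \frac{29}{372}\right) 50 + \left(-3\right)^{2} = - \frac{725}{186} + 9 = \frac{949}{186}$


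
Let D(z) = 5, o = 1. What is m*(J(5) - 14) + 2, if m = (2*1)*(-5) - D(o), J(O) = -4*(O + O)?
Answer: 812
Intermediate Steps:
J(O) = -8*O
m = -15 (m = (2*1)*(-5) - 1*5 = 2*(-5) - 5 = -10 - 5 = -15)
m*(J(5) - 14) + 2 = -15*(-8*5 - 14) + 2 = -15*(-40 - 14) + 2 = -15*(-54) + 2 = 810 + 2 = 812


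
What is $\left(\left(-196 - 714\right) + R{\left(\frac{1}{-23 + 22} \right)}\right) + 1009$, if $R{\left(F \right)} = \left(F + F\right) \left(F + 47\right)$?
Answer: $7$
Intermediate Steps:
$R{\left(F \right)} = 2 F \left(47 + F\right)$
$\left(\left(-196 - 714\right) + R{\left(\frac{1}{-23 + 22} \right)}\right) + 1009 = \left(\left(-196 - 714\right) + \frac{2 \left(47 + \frac{1}{-23 + 22}\right)}{-23 + 22}\right) + 1009 = \left(-910 + \frac{2 \left(47 + \frac{1}{-1}\right)}{-1}\right) + 1009 = \left(-910 + 2 \left(-1\right) \left(47 - 1\right)\right) + 1009 = \left(-910 + 2 \left(-1\right) 46\right) + 1009 = \left(-910 - 92\right) + 1009 = -1002 + 1009 = 7$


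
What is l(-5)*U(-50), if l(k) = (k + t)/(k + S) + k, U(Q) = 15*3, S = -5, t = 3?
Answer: -216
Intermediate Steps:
U(Q) = 45
l(k) = k + (3 + k)/(-5 + k) (l(k) = (k + 3)/(k - 5) + k = (3 + k)/(-5 + k) + k = k + (3 + k)/(-5 + k))
l(-5)*U(-50) = ((3 + (-5)**2 - 4*(-5))/(-5 - 5))*45 = ((3 + 25 + 20)/(-10))*45 = -1/10*48*45 = -24/5*45 = -216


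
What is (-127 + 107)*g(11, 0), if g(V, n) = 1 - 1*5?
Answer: 80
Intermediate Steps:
g(V, n) = -4 (g(V, n) = 1 - 5 = -4)
(-127 + 107)*g(11, 0) = (-127 + 107)*(-4) = -20*(-4) = 80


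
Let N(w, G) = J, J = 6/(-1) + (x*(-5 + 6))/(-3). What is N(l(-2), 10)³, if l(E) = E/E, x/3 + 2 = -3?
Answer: -1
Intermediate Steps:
x = -15 (x = -6 + 3*(-3) = -6 - 9 = -15)
l(E) = 1
J = -1 (J = 6/(-1) - 15*(-5 + 6)/(-3) = 6*(-1) - 15*1*(-⅓) = -6 - 15*(-⅓) = -6 + 5 = -1)
N(w, G) = -1
N(l(-2), 10)³ = (-1)³ = -1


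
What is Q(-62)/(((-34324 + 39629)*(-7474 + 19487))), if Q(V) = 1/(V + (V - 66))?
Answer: -1/12108503350 ≈ -8.2587e-11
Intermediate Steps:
Q(V) = 1/(-66 + 2*V) (Q(V) = 1/(V + (-66 + V)) = 1/(-66 + 2*V))
Q(-62)/(((-34324 + 39629)*(-7474 + 19487))) = (1/(2*(-33 - 62)))/(((-34324 + 39629)*(-7474 + 19487))) = ((1/2)/(-95))/((5305*12013)) = ((1/2)*(-1/95))/63728965 = -1/190*1/63728965 = -1/12108503350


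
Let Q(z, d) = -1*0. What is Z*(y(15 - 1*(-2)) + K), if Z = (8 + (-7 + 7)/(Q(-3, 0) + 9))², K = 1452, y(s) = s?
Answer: 94016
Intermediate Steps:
Q(z, d) = 0
Z = 64 (Z = (8 + (-7 + 7)/(0 + 9))² = (8 + 0/9)² = (8 + 0*(⅑))² = (8 + 0)² = 8² = 64)
Z*(y(15 - 1*(-2)) + K) = 64*((15 - 1*(-2)) + 1452) = 64*((15 + 2) + 1452) = 64*(17 + 1452) = 64*1469 = 94016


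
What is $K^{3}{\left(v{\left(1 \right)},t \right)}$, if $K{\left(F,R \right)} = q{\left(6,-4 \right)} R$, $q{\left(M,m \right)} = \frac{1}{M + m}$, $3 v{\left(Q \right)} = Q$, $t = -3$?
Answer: $- \frac{27}{8} \approx -3.375$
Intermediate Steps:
$v{\left(Q \right)} = \frac{Q}{3}$
$K{\left(F,R \right)} = \frac{R}{2}$ ($K{\left(F,R \right)} = \frac{R}{6 - 4} = \frac{R}{2}$)
$K^{3}{\left(v{\left(1 \right)},t \right)} = \left(\frac{1}{2} \left(-3\right)\right)^{3} = \left(- \frac{3}{2}\right)^{3} = - \frac{27}{8}$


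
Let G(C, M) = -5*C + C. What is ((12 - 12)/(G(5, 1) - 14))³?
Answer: 0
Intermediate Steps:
G(C, M) = -4*C
((12 - 12)/(G(5, 1) - 14))³ = ((12 - 12)/(-4*5 - 14))³ = (0/(-20 - 14))³ = (0/(-34))³ = (0*(-1/34))³ = 0³ = 0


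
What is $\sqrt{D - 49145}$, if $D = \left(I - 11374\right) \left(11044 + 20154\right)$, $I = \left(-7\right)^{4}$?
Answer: $i \sqrt{279988799} \approx 16733.0 i$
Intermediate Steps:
$I = 2401$
$D = -279939654$ ($D = \left(2401 - 11374\right) \left(11044 + 20154\right) = \left(-8973\right) 31198 = -279939654$)
$\sqrt{D - 49145} = \sqrt{-279939654 - 49145} = \sqrt{-279988799} = i \sqrt{279988799}$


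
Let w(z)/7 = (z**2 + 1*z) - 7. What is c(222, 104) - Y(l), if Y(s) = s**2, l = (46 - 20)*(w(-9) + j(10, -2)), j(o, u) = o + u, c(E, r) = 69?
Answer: -144913375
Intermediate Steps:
w(z) = -49 + 7*z + 7*z**2 (w(z) = 7*((z**2 + 1*z) - 7) = 7*((z**2 + z) - 7) = 7*((z + z**2) - 7) = 7*(-7 + z + z**2) = -49 + 7*z + 7*z**2)
l = 12038 (l = (46 - 20)*((-49 + 7*(-9) + 7*(-9)**2) + (10 - 2)) = 26*((-49 - 63 + 7*81) + 8) = 26*((-49 - 63 + 567) + 8) = 26*(455 + 8) = 26*463 = 12038)
c(222, 104) - Y(l) = 69 - 1*12038**2 = 69 - 1*144913444 = 69 - 144913444 = -144913375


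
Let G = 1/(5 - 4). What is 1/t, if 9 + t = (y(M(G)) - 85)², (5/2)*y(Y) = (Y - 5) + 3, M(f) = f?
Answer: 25/182104 ≈ 0.00013728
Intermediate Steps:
G = 1 (G = 1/1 = 1)
y(Y) = -⅘ + 2*Y/5 (y(Y) = 2*((Y - 5) + 3)/5 = 2*((-5 + Y) + 3)/5 = 2*(-2 + Y)/5 = -⅘ + 2*Y/5)
t = 182104/25 (t = -9 + ((-⅘ + (⅖)*1) - 85)² = -9 + ((-⅘ + ⅖) - 85)² = -9 + (-⅖ - 85)² = -9 + (-427/5)² = -9 + 182329/25 = 182104/25 ≈ 7284.2)
1/t = 1/(182104/25) = 25/182104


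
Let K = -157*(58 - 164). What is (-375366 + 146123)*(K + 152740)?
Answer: -38829637826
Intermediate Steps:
K = 16642 (K = -157*(-106) = 16642)
(-375366 + 146123)*(K + 152740) = (-375366 + 146123)*(16642 + 152740) = -229243*169382 = -38829637826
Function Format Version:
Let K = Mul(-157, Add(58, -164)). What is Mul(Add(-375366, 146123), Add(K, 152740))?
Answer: -38829637826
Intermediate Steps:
K = 16642 (K = Mul(-157, -106) = 16642)
Mul(Add(-375366, 146123), Add(K, 152740)) = Mul(Add(-375366, 146123), Add(16642, 152740)) = Mul(-229243, 169382) = -38829637826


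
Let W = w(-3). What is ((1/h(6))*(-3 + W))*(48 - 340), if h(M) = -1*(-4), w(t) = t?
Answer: 438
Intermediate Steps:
h(M) = 4
W = -3
((1/h(6))*(-3 + W))*(48 - 340) = ((1/4)*(-3 - 3))*(48 - 340) = (((¼)*1)*(-6))*(-292) = ((¼)*(-6))*(-292) = -3/2*(-292) = 438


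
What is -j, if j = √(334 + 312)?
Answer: -√646 ≈ -25.417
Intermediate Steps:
j = √646 ≈ 25.417
-j = -√646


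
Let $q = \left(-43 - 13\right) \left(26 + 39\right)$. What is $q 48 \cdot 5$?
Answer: $-873600$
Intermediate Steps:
$q = -3640$ ($q = \left(-56\right) 65 = -3640$)
$q 48 \cdot 5 = \left(-3640\right) 48 \cdot 5 = \left(-174720\right) 5 = -873600$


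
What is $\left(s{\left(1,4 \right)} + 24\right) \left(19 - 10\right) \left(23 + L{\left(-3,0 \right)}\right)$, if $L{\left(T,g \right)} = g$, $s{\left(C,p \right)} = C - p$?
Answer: $4347$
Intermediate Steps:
$\left(s{\left(1,4 \right)} + 24\right) \left(19 - 10\right) \left(23 + L{\left(-3,0 \right)}\right) = \left(\left(1 - 4\right) + 24\right) \left(19 - 10\right) \left(23 + 0\right) = \left(\left(1 - 4\right) + 24\right) 9 \cdot 23 = \left(-3 + 24\right) 207 = 21 \cdot 207 = 4347$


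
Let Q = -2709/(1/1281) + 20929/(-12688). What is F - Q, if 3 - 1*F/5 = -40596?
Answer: 46605887041/12688 ≈ 3.6732e+6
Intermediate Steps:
F = 202995 (F = 15 - 5*(-40596) = 15 + 202980 = 202995)
Q = -44030286481/12688 (Q = -2709/1/1281 + 20929*(-1/12688) = -2709*1281 - 20929/12688 = -3470229 - 20929/12688 = -44030286481/12688 ≈ -3.4702e+6)
F - Q = 202995 - 1*(-44030286481/12688) = 202995 + 44030286481/12688 = 46605887041/12688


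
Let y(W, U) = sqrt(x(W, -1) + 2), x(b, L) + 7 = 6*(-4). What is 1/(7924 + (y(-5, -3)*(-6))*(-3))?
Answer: 1981/15699793 - 9*I*sqrt(29)/31399586 ≈ 0.00012618 - 1.5435e-6*I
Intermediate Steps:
x(b, L) = -31 (x(b, L) = -7 + 6*(-4) = -7 - 24 = -31)
y(W, U) = I*sqrt(29) (y(W, U) = sqrt(-31 + 2) = sqrt(-29) = I*sqrt(29))
1/(7924 + (y(-5, -3)*(-6))*(-3)) = 1/(7924 + ((I*sqrt(29))*(-6))*(-3)) = 1/(7924 - 6*I*sqrt(29)*(-3)) = 1/(7924 + 18*I*sqrt(29))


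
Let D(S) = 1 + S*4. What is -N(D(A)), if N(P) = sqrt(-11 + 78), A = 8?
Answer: -sqrt(67) ≈ -8.1853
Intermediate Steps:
D(S) = 1 + 4*S
N(P) = sqrt(67)
-N(D(A)) = -sqrt(67)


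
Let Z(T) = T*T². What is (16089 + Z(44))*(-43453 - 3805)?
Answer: -4785959434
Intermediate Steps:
Z(T) = T³
(16089 + Z(44))*(-43453 - 3805) = (16089 + 44³)*(-43453 - 3805) = (16089 + 85184)*(-47258) = 101273*(-47258) = -4785959434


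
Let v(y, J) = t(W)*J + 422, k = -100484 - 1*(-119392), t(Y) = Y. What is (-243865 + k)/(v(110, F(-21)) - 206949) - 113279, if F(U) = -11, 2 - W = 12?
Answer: -23382486386/206417 ≈ -1.1328e+5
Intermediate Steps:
W = -10 (W = 2 - 1*12 = 2 - 12 = -10)
k = 18908 (k = -100484 + 119392 = 18908)
v(y, J) = 422 - 10*J (v(y, J) = -10*J + 422 = 422 - 10*J)
(-243865 + k)/(v(110, F(-21)) - 206949) - 113279 = (-243865 + 18908)/((422 - 10*(-11)) - 206949) - 113279 = -224957/((422 + 110) - 206949) - 113279 = -224957/(532 - 206949) - 113279 = -224957/(-206417) - 113279 = -224957*(-1/206417) - 113279 = 224957/206417 - 113279 = -23382486386/206417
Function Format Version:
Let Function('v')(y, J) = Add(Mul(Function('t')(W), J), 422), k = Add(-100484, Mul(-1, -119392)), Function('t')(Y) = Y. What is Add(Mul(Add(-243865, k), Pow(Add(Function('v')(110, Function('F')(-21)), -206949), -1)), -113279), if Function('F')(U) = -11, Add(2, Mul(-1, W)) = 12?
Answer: Rational(-23382486386, 206417) ≈ -1.1328e+5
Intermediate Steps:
W = -10 (W = Add(2, Mul(-1, 12)) = Add(2, -12) = -10)
k = 18908 (k = Add(-100484, 119392) = 18908)
Function('v')(y, J) = Add(422, Mul(-10, J)) (Function('v')(y, J) = Add(Mul(-10, J), 422) = Add(422, Mul(-10, J)))
Add(Mul(Add(-243865, k), Pow(Add(Function('v')(110, Function('F')(-21)), -206949), -1)), -113279) = Add(Mul(Add(-243865, 18908), Pow(Add(Add(422, Mul(-10, -11)), -206949), -1)), -113279) = Add(Mul(-224957, Pow(Add(Add(422, 110), -206949), -1)), -113279) = Add(Mul(-224957, Pow(Add(532, -206949), -1)), -113279) = Add(Mul(-224957, Pow(-206417, -1)), -113279) = Add(Mul(-224957, Rational(-1, 206417)), -113279) = Add(Rational(224957, 206417), -113279) = Rational(-23382486386, 206417)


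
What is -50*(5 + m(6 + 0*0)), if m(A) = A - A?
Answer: -250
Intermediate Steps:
m(A) = 0
-50*(5 + m(6 + 0*0)) = -50*(5 + 0) = -50*5 = -250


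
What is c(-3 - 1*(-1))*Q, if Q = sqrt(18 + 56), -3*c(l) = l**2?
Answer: -4*sqrt(74)/3 ≈ -11.470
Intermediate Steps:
c(l) = -l**2/3
Q = sqrt(74) ≈ 8.6023
c(-3 - 1*(-1))*Q = (-(-3 - 1*(-1))**2/3)*sqrt(74) = (-(-3 + 1)**2/3)*sqrt(74) = (-1/3*(-2)**2)*sqrt(74) = (-1/3*4)*sqrt(74) = -4*sqrt(74)/3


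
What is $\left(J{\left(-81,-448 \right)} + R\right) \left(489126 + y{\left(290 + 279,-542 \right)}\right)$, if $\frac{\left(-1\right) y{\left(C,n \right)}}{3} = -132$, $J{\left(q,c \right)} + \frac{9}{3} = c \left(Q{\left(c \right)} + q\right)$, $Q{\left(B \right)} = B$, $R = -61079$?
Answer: $86111815020$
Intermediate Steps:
$J{\left(q,c \right)} = -3 + c \left(c + q\right)$
$y{\left(C,n \right)} = 396$ ($y{\left(C,n \right)} = \left(-3\right) \left(-132\right) = 396$)
$\left(J{\left(-81,-448 \right)} + R\right) \left(489126 + y{\left(290 + 279,-542 \right)}\right) = \left(\left(-3 + \left(-448\right)^{2} - -36288\right) - 61079\right) \left(489126 + 396\right) = \left(\left(-3 + 200704 + 36288\right) - 61079\right) 489522 = \left(236989 - 61079\right) 489522 = 175910 \cdot 489522 = 86111815020$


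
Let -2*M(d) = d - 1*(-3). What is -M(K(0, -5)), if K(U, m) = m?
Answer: -1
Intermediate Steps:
M(d) = -3/2 - d/2 (M(d) = -(d - 1*(-3))/2 = -(d + 3)/2 = -(3 + d)/2 = -3/2 - d/2)
-M(K(0, -5)) = -(-3/2 - ½*(-5)) = -(-3/2 + 5/2) = -1*1 = -1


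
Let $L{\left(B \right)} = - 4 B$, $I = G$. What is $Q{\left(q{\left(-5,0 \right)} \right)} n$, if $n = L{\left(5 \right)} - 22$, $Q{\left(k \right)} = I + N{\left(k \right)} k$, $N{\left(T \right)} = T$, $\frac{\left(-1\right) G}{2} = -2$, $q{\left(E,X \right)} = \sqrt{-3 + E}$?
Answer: $168$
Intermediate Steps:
$G = 4$ ($G = \left(-2\right) \left(-2\right) = 4$)
$I = 4$
$Q{\left(k \right)} = 4 + k^{2}$ ($Q{\left(k \right)} = 4 + k k = 4 + k^{2}$)
$n = -42$ ($n = \left(-4\right) 5 - 22 = -20 - 22 = -42$)
$Q{\left(q{\left(-5,0 \right)} \right)} n = \left(4 + \left(\sqrt{-3 - 5}\right)^{2}\right) \left(-42\right) = \left(4 + \left(\sqrt{-8}\right)^{2}\right) \left(-42\right) = \left(4 + \left(2 i \sqrt{2}\right)^{2}\right) \left(-42\right) = \left(4 - 8\right) \left(-42\right) = \left(-4\right) \left(-42\right) = 168$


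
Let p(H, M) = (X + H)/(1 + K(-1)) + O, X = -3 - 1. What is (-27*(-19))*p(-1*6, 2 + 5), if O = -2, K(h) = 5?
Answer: -1881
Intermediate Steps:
X = -4
p(H, M) = -8/3 + H/6 (p(H, M) = (-4 + H)/(1 + 5) - 2 = (-4 + H)/6 - 2 = (-4 + H)*(⅙) - 2 = (-⅔ + H/6) - 2 = -8/3 + H/6)
(-27*(-19))*p(-1*6, 2 + 5) = (-27*(-19))*(-8/3 + (-1*6)/6) = 513*(-8/3 + (⅙)*(-6)) = 513*(-8/3 - 1) = 513*(-11/3) = -1881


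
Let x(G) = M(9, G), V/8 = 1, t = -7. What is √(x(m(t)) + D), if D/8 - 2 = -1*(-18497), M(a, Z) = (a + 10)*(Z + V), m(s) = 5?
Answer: 3*√16471 ≈ 385.02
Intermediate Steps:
V = 8 (V = 8*1 = 8)
M(a, Z) = (8 + Z)*(10 + a) (M(a, Z) = (a + 10)*(Z + 8) = (10 + a)*(8 + Z) = (8 + Z)*(10 + a))
x(G) = 152 + 19*G (x(G) = 80 + 8*9 + 10*G + G*9 = 80 + 72 + 10*G + 9*G = 152 + 19*G)
D = 147992 (D = 16 + 8*(-1*(-18497)) = 16 + 8*18497 = 16 + 147976 = 147992)
√(x(m(t)) + D) = √((152 + 19*5) + 147992) = √((152 + 95) + 147992) = √(247 + 147992) = √148239 = 3*√16471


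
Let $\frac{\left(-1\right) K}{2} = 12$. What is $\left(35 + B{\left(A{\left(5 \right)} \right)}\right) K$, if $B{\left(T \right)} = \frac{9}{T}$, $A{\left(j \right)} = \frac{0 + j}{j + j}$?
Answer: $-1272$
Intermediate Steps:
$K = -24$ ($K = \left(-2\right) 12 = -24$)
$A{\left(j \right)} = \frac{1}{2}$ ($A{\left(j \right)} = \frac{j}{2 j} = j \frac{1}{2 j} = \frac{1}{2}$)
$\left(35 + B{\left(A{\left(5 \right)} \right)}\right) K = \left(35 + 9 \frac{1}{\frac{1}{2}}\right) \left(-24\right) = \left(35 + 9 \cdot 2\right) \left(-24\right) = \left(35 + 18\right) \left(-24\right) = 53 \left(-24\right) = -1272$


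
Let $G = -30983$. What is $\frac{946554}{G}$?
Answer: $- \frac{946554}{30983} \approx -30.551$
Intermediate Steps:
$\frac{946554}{G} = \frac{946554}{-30983} = 946554 \left(- \frac{1}{30983}\right) = - \frac{946554}{30983}$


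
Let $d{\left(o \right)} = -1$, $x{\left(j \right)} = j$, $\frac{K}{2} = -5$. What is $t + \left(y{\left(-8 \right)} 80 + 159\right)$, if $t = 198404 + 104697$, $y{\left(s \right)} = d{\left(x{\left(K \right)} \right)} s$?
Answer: $303900$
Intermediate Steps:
$K = -10$ ($K = 2 \left(-5\right) = -10$)
$y{\left(s \right)} = - s$
$t = 303101$
$t + \left(y{\left(-8 \right)} 80 + 159\right) = 303101 + \left(\left(-1\right) \left(-8\right) 80 + 159\right) = 303101 + \left(8 \cdot 80 + 159\right) = 303101 + \left(640 + 159\right) = 303101 + 799 = 303900$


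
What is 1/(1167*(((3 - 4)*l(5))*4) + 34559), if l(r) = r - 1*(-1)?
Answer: 1/6551 ≈ 0.00015265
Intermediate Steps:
l(r) = 1 + r (l(r) = r + 1 = 1 + r)
1/(1167*(((3 - 4)*l(5))*4) + 34559) = 1/(1167*(((3 - 4)*(1 + 5))*4) + 34559) = 1/(1167*(-1*6*4) + 34559) = 1/(1167*(-6*4) + 34559) = 1/(1167*(-24) + 34559) = 1/(-28008 + 34559) = 1/6551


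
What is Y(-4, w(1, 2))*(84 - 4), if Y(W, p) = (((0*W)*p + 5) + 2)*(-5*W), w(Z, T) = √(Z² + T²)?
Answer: 11200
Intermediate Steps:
w(Z, T) = √(T² + Z²)
Y(W, p) = -35*W (Y(W, p) = ((0*p + 5) + 2)*(-5*W) = ((0 + 5) + 2)*(-5*W) = (5 + 2)*(-5*W) = 7*(-5*W) = -35*W)
Y(-4, w(1, 2))*(84 - 4) = (-35*(-4))*(84 - 4) = 140*80 = 11200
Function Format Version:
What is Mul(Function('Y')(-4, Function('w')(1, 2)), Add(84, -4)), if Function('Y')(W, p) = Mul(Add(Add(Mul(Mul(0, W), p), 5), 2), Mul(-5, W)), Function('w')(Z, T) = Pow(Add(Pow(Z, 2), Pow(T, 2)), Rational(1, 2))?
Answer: 11200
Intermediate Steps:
Function('w')(Z, T) = Pow(Add(Pow(T, 2), Pow(Z, 2)), Rational(1, 2))
Function('Y')(W, p) = Mul(-35, W) (Function('Y')(W, p) = Mul(Add(Add(Mul(0, p), 5), 2), Mul(-5, W)) = Mul(Add(Add(0, 5), 2), Mul(-5, W)) = Mul(Add(5, 2), Mul(-5, W)) = Mul(7, Mul(-5, W)) = Mul(-35, W))
Mul(Function('Y')(-4, Function('w')(1, 2)), Add(84, -4)) = Mul(Mul(-35, -4), Add(84, -4)) = Mul(140, 80) = 11200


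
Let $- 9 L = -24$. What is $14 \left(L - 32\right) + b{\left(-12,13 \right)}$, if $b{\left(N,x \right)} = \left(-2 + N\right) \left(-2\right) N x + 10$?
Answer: $- \frac{14306}{3} \approx -4768.7$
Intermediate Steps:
$L = \frac{8}{3}$ ($L = \left(- \frac{1}{9}\right) \left(-24\right) = \frac{8}{3} \approx 2.6667$)
$b{\left(N,x \right)} = 10 + N x \left(4 - 2 N\right)$ ($b{\left(N,x \right)} = \left(4 - 2 N\right) N x + 10 = N \left(4 - 2 N\right) x + 10 = N x \left(4 - 2 N\right) + 10 = 10 + N x \left(4 - 2 N\right)$)
$14 \left(L - 32\right) + b{\left(-12,13 \right)} = 14 \left(\frac{8}{3} - 32\right) + \left(10 - 26 \left(-12\right)^{2} + 4 \left(-12\right) 13\right) = 14 \left(- \frac{88}{3}\right) - \left(614 + 3744\right) = - \frac{1232}{3} - 4358 = - \frac{14306}{3}$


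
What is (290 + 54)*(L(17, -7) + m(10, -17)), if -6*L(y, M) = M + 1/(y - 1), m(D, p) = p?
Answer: -21801/4 ≈ -5450.3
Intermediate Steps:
L(y, M) = -M/6 - 1/(6*(-1 + y)) (L(y, M) = -(M + 1/(y - 1))/6 = -(M + 1/(-1 + y))/6 = -M/6 - 1/(6*(-1 + y)))
(290 + 54)*(L(17, -7) + m(10, -17)) = (290 + 54)*((-1 - 7 - 1*(-7)*17)/(6*(-1 + 17)) - 17) = 344*((⅙)*(-1 - 7 + 119)/16 - 17) = 344*((⅙)*(1/16)*111 - 17) = 344*(37/32 - 17) = 344*(-507/32) = -21801/4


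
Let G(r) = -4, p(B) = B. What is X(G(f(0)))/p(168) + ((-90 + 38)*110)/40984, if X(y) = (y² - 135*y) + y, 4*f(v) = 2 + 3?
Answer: 112824/35861 ≈ 3.1461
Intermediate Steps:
f(v) = 5/4 (f(v) = (2 + 3)/4 = (¼)*5 = 5/4)
X(y) = y² - 134*y
X(G(f(0)))/p(168) + ((-90 + 38)*110)/40984 = -4*(-134 - 4)/168 + ((-90 + 38)*110)/40984 = -4*(-138)*(1/168) - 52*110*(1/40984) = 552*(1/168) - 5720*1/40984 = 23/7 - 715/5123 = 112824/35861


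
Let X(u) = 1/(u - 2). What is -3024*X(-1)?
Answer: 1008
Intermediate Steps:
X(u) = 1/(-2 + u)
-3024*X(-1) = -3024/(-2 - 1) = -3024/(-3) = -3024*(-⅓) = 1008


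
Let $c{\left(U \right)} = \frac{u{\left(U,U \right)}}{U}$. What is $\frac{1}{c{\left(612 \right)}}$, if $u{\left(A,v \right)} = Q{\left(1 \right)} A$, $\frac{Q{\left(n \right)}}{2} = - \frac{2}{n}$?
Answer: $- \frac{1}{4} \approx -0.25$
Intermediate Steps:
$Q{\left(n \right)} = - \frac{4}{n}$ ($Q{\left(n \right)} = 2 \left(- \frac{2}{n}\right) = - \frac{4}{n}$)
$u{\left(A,v \right)} = - 4 A$ ($u{\left(A,v \right)} = - \frac{4}{1} A = \left(-4\right) 1 A = - 4 A$)
$c{\left(U \right)} = -4$ ($c{\left(U \right)} = \frac{\left(-4\right) U}{U} = -4$)
$\frac{1}{c{\left(612 \right)}} = \frac{1}{-4} = - \frac{1}{4}$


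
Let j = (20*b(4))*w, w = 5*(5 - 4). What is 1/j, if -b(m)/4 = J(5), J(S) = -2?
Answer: 1/800 ≈ 0.0012500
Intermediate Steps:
b(m) = 8 (b(m) = -4*(-2) = 8)
w = 5 (w = 5*1 = 5)
j = 800 (j = (20*8)*5 = 160*5 = 800)
1/j = 1/800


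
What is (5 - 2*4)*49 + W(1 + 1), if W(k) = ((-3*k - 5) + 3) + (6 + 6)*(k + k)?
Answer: -107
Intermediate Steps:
W(k) = -2 + 21*k (W(k) = ((-5 - 3*k) + 3) + 12*(2*k) = (-2 - 3*k) + 24*k = -2 + 21*k)
(5 - 2*4)*49 + W(1 + 1) = (5 - 2*4)*49 + (-2 + 21*(1 + 1)) = (5 - 8)*49 + (-2 + 21*2) = -3*49 + (-2 + 42) = -147 + 40 = -107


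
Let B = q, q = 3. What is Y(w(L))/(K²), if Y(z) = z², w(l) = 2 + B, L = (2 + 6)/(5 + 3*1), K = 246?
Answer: 25/60516 ≈ 0.00041311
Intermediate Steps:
B = 3
L = 1 (L = 8/(5 + 3) = 8/8 = 8*(⅛) = 1)
w(l) = 5 (w(l) = 2 + 3 = 5)
Y(w(L))/(K²) = 5²/(246²) = 25/60516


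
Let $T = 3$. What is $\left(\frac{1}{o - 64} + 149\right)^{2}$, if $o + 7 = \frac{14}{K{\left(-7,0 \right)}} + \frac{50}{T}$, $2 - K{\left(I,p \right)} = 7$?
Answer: $\frac{16301671684}{734449} \approx 22196.0$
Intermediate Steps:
$K{\left(I,p \right)} = -5$ ($K{\left(I,p \right)} = 2 - 7 = -5$)
$o = \frac{103}{15}$ ($o = -7 + \left(\frac{14}{-5} + \frac{50}{3}\right) = -7 + \left(14 \left(- \frac{1}{5}\right) + 50 \cdot \frac{1}{3}\right) = -7 + \left(- \frac{14}{5} + \frac{50}{3}\right) = -7 + \frac{208}{15} = \frac{103}{15} \approx 6.8667$)
$\left(\frac{1}{o - 64} + 149\right)^{2} = \left(\frac{1}{\frac{103}{15} - 64} + 149\right)^{2} = \left(\frac{1}{- \frac{857}{15}} + 149\right)^{2} = \left(- \frac{15}{857} + 149\right)^{2} = \left(\frac{127678}{857}\right)^{2} = \frac{16301671684}{734449}$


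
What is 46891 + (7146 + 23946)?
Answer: 77983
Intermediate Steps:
46891 + (7146 + 23946) = 46891 + 31092 = 77983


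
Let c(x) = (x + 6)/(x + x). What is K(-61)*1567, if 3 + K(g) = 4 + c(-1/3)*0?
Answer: 1567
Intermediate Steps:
c(x) = (6 + x)/(2*x) (c(x) = (6 + x)/((2*x)) = (6 + x)*(1/(2*x)) = (6 + x)/(2*x))
K(g) = 1 (K(g) = -3 + (4 + ((6 - 1/3)/(2*((-1/3))))*0) = -3 + (4 + ((6 - 1*⅓)/(2*((-1*⅓))))*0) = -3 + (4 + ((6 - ⅓)/(2*(-⅓)))*0) = -3 + (4 + ((½)*(-3)*(17/3))*0) = -3 + (4 - 17/2*0) = -3 + (4 + 0) = -3 + 4 = 1)
K(-61)*1567 = 1*1567 = 1567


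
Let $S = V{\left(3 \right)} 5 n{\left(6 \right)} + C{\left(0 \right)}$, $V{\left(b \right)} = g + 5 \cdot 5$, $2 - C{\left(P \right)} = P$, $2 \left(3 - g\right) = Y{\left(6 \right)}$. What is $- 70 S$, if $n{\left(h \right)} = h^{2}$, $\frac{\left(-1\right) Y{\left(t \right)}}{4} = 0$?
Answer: $-352940$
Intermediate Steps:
$Y{\left(t \right)} = 0$ ($Y{\left(t \right)} = \left(-4\right) 0 = 0$)
$g = 3$ ($g = 3 - 0 = 3 + 0 = 3$)
$C{\left(P \right)} = 2 - P$
$V{\left(b \right)} = 28$ ($V{\left(b \right)} = 3 + 5 \cdot 5 = 3 + 25 = 28$)
$S = 5042$ ($S = 28 \cdot 5 \cdot 6^{2} + \left(2 - 0\right) = 28 \cdot 5 \cdot 36 + \left(2 + 0\right) = 28 \cdot 180 + 2 = 5040 + 2 = 5042$)
$- 70 S = \left(-70\right) 5042 = -352940$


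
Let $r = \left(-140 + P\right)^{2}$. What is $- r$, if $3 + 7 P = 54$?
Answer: $- \frac{863041}{49} \approx -17613.0$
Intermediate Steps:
$P = \frac{51}{7}$ ($P = - \frac{3}{7} + \frac{1}{7} \cdot 54 = - \frac{3}{7} + \frac{54}{7} = \frac{51}{7} \approx 7.2857$)
$r = \frac{863041}{49}$ ($r = \left(-140 + \frac{51}{7}\right)^{2} = \left(- \frac{929}{7}\right)^{2} = \frac{863041}{49} \approx 17613.0$)
$- r = \left(-1\right) \frac{863041}{49} = - \frac{863041}{49}$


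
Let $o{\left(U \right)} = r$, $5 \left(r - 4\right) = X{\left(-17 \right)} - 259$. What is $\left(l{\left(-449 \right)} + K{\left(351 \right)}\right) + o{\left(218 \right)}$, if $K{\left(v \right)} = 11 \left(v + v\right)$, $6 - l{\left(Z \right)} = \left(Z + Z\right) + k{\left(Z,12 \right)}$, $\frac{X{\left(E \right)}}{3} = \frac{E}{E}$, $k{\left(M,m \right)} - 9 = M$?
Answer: $\frac{45094}{5} \approx 9018.8$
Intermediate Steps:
$k{\left(M,m \right)} = 9 + M$
$X{\left(E \right)} = 3$ ($X{\left(E \right)} = 3 \frac{E}{E} = 3 \cdot 1 = 3$)
$l{\left(Z \right)} = -3 - 3 Z$ ($l{\left(Z \right)} = 6 - \left(\left(Z + Z\right) + \left(9 + Z\right)\right) = 6 - \left(2 Z + \left(9 + Z\right)\right) = 6 - \left(9 + 3 Z\right) = -3 - 3 Z$)
$K{\left(v \right)} = 22 v$ ($K{\left(v \right)} = 11 \cdot 2 v = 22 v$)
$r = - \frac{236}{5}$ ($r = 4 + \frac{3 - 259}{5} = 4 + \frac{1}{5} \left(-256\right) = 4 - \frac{256}{5} = - \frac{236}{5} \approx -47.2$)
$o{\left(U \right)} = - \frac{236}{5}$
$\left(l{\left(-449 \right)} + K{\left(351 \right)}\right) + o{\left(218 \right)} = \left(\left(-3 - -1347\right) + 22 \cdot 351\right) - \frac{236}{5} = \left(\left(-3 + 1347\right) + 7722\right) - \frac{236}{5} = \left(1344 + 7722\right) - \frac{236}{5} = 9066 - \frac{236}{5} = \frac{45094}{5}$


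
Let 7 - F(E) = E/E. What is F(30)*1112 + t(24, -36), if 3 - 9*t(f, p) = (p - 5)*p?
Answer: 19525/3 ≈ 6508.3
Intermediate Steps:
F(E) = 6 (F(E) = 7 - E/E = 7 - 1*1 = 7 - 1 = 6)
t(f, p) = ⅓ - p*(-5 + p)/9 (t(f, p) = ⅓ - (p - 5)*p/9 = ⅓ - (-5 + p)*p/9 = ⅓ - p*(-5 + p)/9)
F(30)*1112 + t(24, -36) = 6*1112 + (⅓ - ⅑*(-36)² + (5/9)*(-36)) = 6672 + (⅓ - ⅑*1296 - 20) = 6672 + (⅓ - 144 - 20) = 6672 - 491/3 = 19525/3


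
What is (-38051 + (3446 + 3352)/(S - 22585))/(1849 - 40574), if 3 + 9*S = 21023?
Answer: 6934665677/7057437625 ≈ 0.98260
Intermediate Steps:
S = 21020/9 (S = -⅓ + (⅑)*21023 = -⅓ + 21023/9 = 21020/9 ≈ 2335.6)
(-38051 + (3446 + 3352)/(S - 22585))/(1849 - 40574) = (-38051 + (3446 + 3352)/(21020/9 - 22585))/(1849 - 40574) = (-38051 + 6798/(-182245/9))/(-38725) = (-38051 + 6798*(-9/182245))*(-1/38725) = (-38051 - 61182/182245)*(-1/38725) = -6934665677/182245*(-1/38725) = 6934665677/7057437625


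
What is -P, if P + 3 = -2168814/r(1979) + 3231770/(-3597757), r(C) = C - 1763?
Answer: 1300982526509/129519252 ≈ 10045.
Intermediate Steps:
r(C) = -1763 + C
P = -1300982526509/129519252 (P = -3 + (-2168814/(-1763 + 1979) + 3231770/(-3597757)) = -3 + (-2168814/216 + 3231770*(-1/3597757)) = -3 + (-2168814*1/216 - 3231770/3597757) = -3 + (-361469/36 - 3231770/3597757) = -3 - 1300593968753/129519252 = -1300982526509/129519252 ≈ -10045.)
-P = -1*(-1300982526509/129519252) = 1300982526509/129519252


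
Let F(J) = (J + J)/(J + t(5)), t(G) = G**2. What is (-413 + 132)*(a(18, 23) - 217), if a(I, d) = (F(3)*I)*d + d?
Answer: 207097/7 ≈ 29585.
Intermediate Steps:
F(J) = 2*J/(25 + J) (F(J) = (J + J)/(J + 5**2) = (2*J)/(J + 25) = (2*J)/(25 + J) = 2*J/(25 + J))
a(I, d) = d + 3*I*d/14 (a(I, d) = ((2*3/(25 + 3))*I)*d + d = ((2*3/28)*I)*d + d = ((2*3*(1/28))*I)*d + d = (3*I/14)*d + d = 3*I*d/14 + d = d + 3*I*d/14)
(-413 + 132)*(a(18, 23) - 217) = (-413 + 132)*((1/14)*23*(14 + 3*18) - 217) = -281*((1/14)*23*(14 + 54) - 217) = -281*((1/14)*23*68 - 217) = -281*(782/7 - 217) = -281*(-737/7) = 207097/7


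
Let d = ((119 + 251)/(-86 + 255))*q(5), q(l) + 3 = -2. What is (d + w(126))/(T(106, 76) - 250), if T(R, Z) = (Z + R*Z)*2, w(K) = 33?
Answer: 3727/2706366 ≈ 0.0013771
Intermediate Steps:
q(l) = -5 (q(l) = -3 - 2 = -5)
T(R, Z) = 2*Z + 2*R*Z
d = -1850/169 (d = ((119 + 251)/(-86 + 255))*(-5) = (370/169)*(-5) = -1850/169 ≈ -10.947)
(d + w(126))/(T(106, 76) - 250) = (-1850/169 + 33)/(2*76*(1 + 106) - 250) = 3727/(169*(2*76*107 - 250)) = 3727/(169*(16264 - 250)) = (3727/169)/16014 = (3727/169)*(1/16014) = 3727/2706366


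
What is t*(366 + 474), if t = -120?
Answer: -100800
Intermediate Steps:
t*(366 + 474) = -120*(366 + 474) = -120*840 = -100800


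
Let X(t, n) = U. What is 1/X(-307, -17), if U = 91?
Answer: 1/91 ≈ 0.010989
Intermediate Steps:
X(t, n) = 91
1/X(-307, -17) = 1/91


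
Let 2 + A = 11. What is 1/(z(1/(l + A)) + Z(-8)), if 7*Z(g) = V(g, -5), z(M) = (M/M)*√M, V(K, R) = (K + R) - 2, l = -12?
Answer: -315/724 - 49*I*√3/724 ≈ -0.43508 - 0.11722*I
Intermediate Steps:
A = 9 (A = -2 + 11 = 9)
V(K, R) = -2 + K + R
z(M) = √M (z(M) = 1*√M = √M)
Z(g) = -1 + g/7 (Z(g) = (-2 + g - 5)/7 = (-7 + g)/7 = -1 + g/7)
1/(z(1/(l + A)) + Z(-8)) = 1/(√(1/(-12 + 9)) + (-1 + (⅐)*(-8))) = 1/(√(1/(-3)) + (-1 - 8/7)) = 1/(√(-⅓) - 15/7) = 1/(I*√3/3 - 15/7) = 1/(-15/7 + I*√3/3)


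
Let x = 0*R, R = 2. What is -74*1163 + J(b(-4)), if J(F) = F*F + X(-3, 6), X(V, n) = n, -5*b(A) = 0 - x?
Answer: -86056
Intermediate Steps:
x = 0 (x = 0*2 = 0)
b(A) = 0 (b(A) = -(0 - 1*0)/5 = -(0 + 0)/5 = -⅕*0 = 0)
J(F) = 6 + F² (J(F) = F*F + 6 = F² + 6 = 6 + F²)
-74*1163 + J(b(-4)) = -74*1163 + (6 + 0²) = -86062 + (6 + 0) = -86062 + 6 = -86056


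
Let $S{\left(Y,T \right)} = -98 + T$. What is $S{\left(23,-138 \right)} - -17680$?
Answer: $17444$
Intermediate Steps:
$S{\left(23,-138 \right)} - -17680 = \left(-98 - 138\right) - -17680 = -236 + 17680 = 17444$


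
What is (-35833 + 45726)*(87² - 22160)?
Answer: -144348763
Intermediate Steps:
(-35833 + 45726)*(87² - 22160) = 9893*(7569 - 22160) = 9893*(-14591) = -144348763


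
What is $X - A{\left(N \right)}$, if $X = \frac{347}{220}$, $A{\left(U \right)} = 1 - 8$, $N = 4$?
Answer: $\frac{1887}{220} \approx 8.5773$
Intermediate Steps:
$A{\left(U \right)} = -7$
$X = \frac{347}{220}$ ($X = 347 \cdot \frac{1}{220} = \frac{347}{220} \approx 1.5773$)
$X - A{\left(N \right)} = \frac{347}{220} - -7 = \frac{347}{220} + 7 = \frac{1887}{220}$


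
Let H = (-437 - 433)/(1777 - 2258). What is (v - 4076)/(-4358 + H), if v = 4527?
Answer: -216931/2095328 ≈ -0.10353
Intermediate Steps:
H = 870/481 (H = -870/(-481) = -870*(-1/481) = 870/481 ≈ 1.8087)
(v - 4076)/(-4358 + H) = (4527 - 4076)/(-4358 + 870/481) = 451/(-2095328/481) = 451*(-481/2095328) = -216931/2095328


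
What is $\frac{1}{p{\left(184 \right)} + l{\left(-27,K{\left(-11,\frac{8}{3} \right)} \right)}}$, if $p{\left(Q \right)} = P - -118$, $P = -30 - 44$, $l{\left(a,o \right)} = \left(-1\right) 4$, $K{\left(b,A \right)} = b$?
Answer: $\frac{1}{40} \approx 0.025$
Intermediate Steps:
$l{\left(a,o \right)} = -4$
$P = -74$
$p{\left(Q \right)} = 44$ ($p{\left(Q \right)} = -74 - -118 = -74 + 118 = 44$)
$\frac{1}{p{\left(184 \right)} + l{\left(-27,K{\left(-11,\frac{8}{3} \right)} \right)}} = \frac{1}{44 - 4} = \frac{1}{40}$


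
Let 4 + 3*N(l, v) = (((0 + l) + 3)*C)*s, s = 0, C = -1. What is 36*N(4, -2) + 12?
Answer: -36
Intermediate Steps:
N(l, v) = -4/3 (N(l, v) = -4/3 + ((((0 + l) + 3)*(-1))*0)/3 = -4/3 + (((l + 3)*(-1))*0)/3 = -4/3 + (((3 + l)*(-1))*0)/3 = -4/3 + ((-3 - l)*0)/3 = -4/3 + (1/3)*0 = -4/3 + 0 = -4/3)
36*N(4, -2) + 12 = 36*(-4/3) + 12 = -48 + 12 = -36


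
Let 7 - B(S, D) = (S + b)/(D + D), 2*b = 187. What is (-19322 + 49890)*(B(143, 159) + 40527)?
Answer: 197004271942/159 ≈ 1.2390e+9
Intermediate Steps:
b = 187/2 (b = (1/2)*187 = 187/2 ≈ 93.500)
B(S, D) = 7 - (187/2 + S)/(2*D) (B(S, D) = 7 - (S + 187/2)/(D + D) = 7 - (187/2 + S)/(2*D))
(-19322 + 49890)*(B(143, 159) + 40527) = (-19322 + 49890)*((1/4)*(-187 - 2*143 + 28*159)/159 + 40527) = 30568*((1/4)*(1/159)*(-187 - 286 + 4452) + 40527) = 30568*((1/4)*(1/159)*3979 + 40527) = 30568*(3979/636 + 40527) = 30568*(25779151/636) = 197004271942/159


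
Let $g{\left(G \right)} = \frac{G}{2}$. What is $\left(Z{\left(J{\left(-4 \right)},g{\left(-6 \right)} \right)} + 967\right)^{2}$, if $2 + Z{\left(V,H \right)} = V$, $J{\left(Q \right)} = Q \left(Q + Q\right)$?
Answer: $994009$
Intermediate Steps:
$g{\left(G \right)} = \frac{G}{2}$ ($g{\left(G \right)} = G \frac{1}{2} = \frac{G}{2}$)
$J{\left(Q \right)} = 2 Q^{2}$ ($J{\left(Q \right)} = Q 2 Q = 2 Q^{2}$)
$Z{\left(V,H \right)} = -2 + V$
$\left(Z{\left(J{\left(-4 \right)},g{\left(-6 \right)} \right)} + 967\right)^{2} = \left(\left(-2 + 2 \left(-4\right)^{2}\right) + 967\right)^{2} = \left(\left(-2 + 2 \cdot 16\right) + 967\right)^{2} = \left(\left(-2 + 32\right) + 967\right)^{2} = \left(30 + 967\right)^{2} = 997^{2} = 994009$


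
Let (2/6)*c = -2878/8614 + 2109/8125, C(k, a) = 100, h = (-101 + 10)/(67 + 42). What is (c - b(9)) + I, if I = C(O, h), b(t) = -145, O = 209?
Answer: 8565796639/34994375 ≈ 244.78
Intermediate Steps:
h = -91/109 ≈ -0.83486
I = 100
c = -7825236/34994375 (c = 3*(-2878/8614 + 2109/8125) = 3*(-2878*1/8614 + 2109*(1/8125)) = 3*(-1439/4307 + 2109/8125) = 3*(-2608412/34994375) = -7825236/34994375 ≈ -0.22361)
(c - b(9)) + I = (-7825236/34994375 - 1*(-145)) + 100 = (-7825236/34994375 + 145) + 100 = 5066359139/34994375 + 100 = 8565796639/34994375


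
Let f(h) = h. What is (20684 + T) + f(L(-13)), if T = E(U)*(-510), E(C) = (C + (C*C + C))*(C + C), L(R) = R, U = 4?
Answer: -77249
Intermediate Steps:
E(C) = 2*C*(C**2 + 2*C) (E(C) = (C + (C**2 + C))*(2*C) = (C + (C + C**2))*(2*C) = (C**2 + 2*C)*(2*C) = 2*C*(C**2 + 2*C))
T = -97920 (T = (2*4**2*(2 + 4))*(-510) = (2*16*6)*(-510) = 192*(-510) = -97920)
(20684 + T) + f(L(-13)) = (20684 - 97920) - 13 = -77236 - 13 = -77249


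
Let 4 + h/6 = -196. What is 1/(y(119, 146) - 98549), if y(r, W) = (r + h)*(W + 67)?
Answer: -1/328802 ≈ -3.0413e-6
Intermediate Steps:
h = -1200 (h = -24 + 6*(-196) = -24 - 1176 = -1200)
y(r, W) = (-1200 + r)*(67 + W) (y(r, W) = (r - 1200)*(W + 67) = (-1200 + r)*(67 + W))
1/(y(119, 146) - 98549) = 1/((-80400 - 1200*146 + 67*119 + 146*119) - 98549) = 1/((-80400 - 175200 + 7973 + 17374) - 98549) = 1/(-230253 - 98549) = 1/(-328802) = -1/328802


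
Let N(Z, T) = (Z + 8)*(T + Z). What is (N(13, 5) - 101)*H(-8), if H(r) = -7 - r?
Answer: 277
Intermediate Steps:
N(Z, T) = (8 + Z)*(T + Z)
(N(13, 5) - 101)*H(-8) = ((13² + 8*5 + 8*13 + 5*13) - 101)*(-7 - 1*(-8)) = ((169 + 40 + 104 + 65) - 101)*(-7 + 8) = (378 - 101)*1 = 277*1 = 277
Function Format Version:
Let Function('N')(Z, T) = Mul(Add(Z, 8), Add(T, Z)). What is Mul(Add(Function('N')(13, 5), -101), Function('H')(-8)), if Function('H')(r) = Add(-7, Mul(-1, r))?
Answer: 277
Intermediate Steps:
Function('N')(Z, T) = Mul(Add(8, Z), Add(T, Z))
Mul(Add(Function('N')(13, 5), -101), Function('H')(-8)) = Mul(Add(Add(Pow(13, 2), Mul(8, 5), Mul(8, 13), Mul(5, 13)), -101), Add(-7, Mul(-1, -8))) = Mul(Add(Add(169, 40, 104, 65), -101), Add(-7, 8)) = Mul(Add(378, -101), 1) = Mul(277, 1) = 277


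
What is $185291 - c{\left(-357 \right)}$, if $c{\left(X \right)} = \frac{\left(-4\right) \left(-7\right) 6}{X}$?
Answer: $\frac{3149955}{17} \approx 1.8529 \cdot 10^{5}$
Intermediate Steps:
$c{\left(X \right)} = \frac{168}{X}$ ($c{\left(X \right)} = \frac{28 \cdot 6}{X} = \frac{168}{X}$)
$185291 - c{\left(-357 \right)} = 185291 - \frac{168}{-357} = 185291 - 168 \left(- \frac{1}{357}\right) = 185291 - - \frac{8}{17} = 185291 + \frac{8}{17} = \frac{3149955}{17}$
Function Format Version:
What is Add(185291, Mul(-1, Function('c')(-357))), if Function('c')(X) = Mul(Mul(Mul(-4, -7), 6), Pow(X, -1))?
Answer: Rational(3149955, 17) ≈ 1.8529e+5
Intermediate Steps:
Function('c')(X) = Mul(168, Pow(X, -1)) (Function('c')(X) = Mul(Mul(28, 6), Pow(X, -1)) = Mul(168, Pow(X, -1)))
Add(185291, Mul(-1, Function('c')(-357))) = Add(185291, Mul(-1, Mul(168, Pow(-357, -1)))) = Add(185291, Mul(-1, Mul(168, Rational(-1, 357)))) = Add(185291, Mul(-1, Rational(-8, 17))) = Add(185291, Rational(8, 17)) = Rational(3149955, 17)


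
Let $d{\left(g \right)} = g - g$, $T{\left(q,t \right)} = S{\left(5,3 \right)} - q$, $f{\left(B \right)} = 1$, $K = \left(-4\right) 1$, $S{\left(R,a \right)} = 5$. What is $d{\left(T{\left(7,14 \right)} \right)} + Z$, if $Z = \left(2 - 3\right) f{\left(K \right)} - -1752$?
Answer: $1751$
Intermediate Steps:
$K = -4$
$T{\left(q,t \right)} = 5 - q$
$d{\left(g \right)} = 0$
$Z = 1751$ ($Z = \left(2 - 3\right) 1 - -1752 = \left(-1\right) 1 + 1752 = -1 + 1752 = 1751$)
$d{\left(T{\left(7,14 \right)} \right)} + Z = 0 + 1751 = 1751$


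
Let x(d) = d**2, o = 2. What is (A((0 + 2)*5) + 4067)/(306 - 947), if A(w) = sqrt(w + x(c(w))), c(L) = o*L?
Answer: -4067/641 - sqrt(410)/641 ≈ -6.3764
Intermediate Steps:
c(L) = 2*L
A(w) = sqrt(w + 4*w**2) (A(w) = sqrt(w + (2*w)**2) = sqrt(w + 4*w**2))
(A((0 + 2)*5) + 4067)/(306 - 947) = (sqrt(((0 + 2)*5)*(1 + 4*((0 + 2)*5))) + 4067)/(306 - 947) = (sqrt((2*5)*(1 + 4*(2*5))) + 4067)/(-641) = (sqrt(10*(1 + 4*10)) + 4067)*(-1/641) = (sqrt(10*(1 + 40)) + 4067)*(-1/641) = (sqrt(10*41) + 4067)*(-1/641) = (sqrt(410) + 4067)*(-1/641) = (4067 + sqrt(410))*(-1/641) = -4067/641 - sqrt(410)/641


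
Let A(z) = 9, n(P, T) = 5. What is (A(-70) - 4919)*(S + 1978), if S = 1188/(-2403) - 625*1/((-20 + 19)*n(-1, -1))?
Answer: -918773930/89 ≈ -1.0323e+7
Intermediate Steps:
S = 11081/89 (S = 1188/(-2403) - 625*1/(5*(-20 + 19)) = 1188*(-1/2403) - 625/(5*(-1)) = -44/89 - 625/(-5) = -44/89 - 625*(-⅕) = -44/89 + 125 = 11081/89 ≈ 124.51)
(A(-70) - 4919)*(S + 1978) = (9 - 4919)*(11081/89 + 1978) = -4910*187123/89 = -918773930/89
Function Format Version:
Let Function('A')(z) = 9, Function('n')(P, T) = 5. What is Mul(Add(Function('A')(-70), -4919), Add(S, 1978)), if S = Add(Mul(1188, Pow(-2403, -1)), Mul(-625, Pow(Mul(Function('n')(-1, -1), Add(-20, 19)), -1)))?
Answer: Rational(-918773930, 89) ≈ -1.0323e+7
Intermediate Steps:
S = Rational(11081, 89) (S = Add(Mul(1188, Pow(-2403, -1)), Mul(-625, Pow(Mul(5, Add(-20, 19)), -1))) = Add(Mul(1188, Rational(-1, 2403)), Mul(-625, Pow(Mul(5, -1), -1))) = Add(Rational(-44, 89), Mul(-625, Pow(-5, -1))) = Add(Rational(-44, 89), Mul(-625, Rational(-1, 5))) = Add(Rational(-44, 89), 125) = Rational(11081, 89) ≈ 124.51)
Mul(Add(Function('A')(-70), -4919), Add(S, 1978)) = Mul(Add(9, -4919), Add(Rational(11081, 89), 1978)) = Mul(-4910, Rational(187123, 89)) = Rational(-918773930, 89)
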